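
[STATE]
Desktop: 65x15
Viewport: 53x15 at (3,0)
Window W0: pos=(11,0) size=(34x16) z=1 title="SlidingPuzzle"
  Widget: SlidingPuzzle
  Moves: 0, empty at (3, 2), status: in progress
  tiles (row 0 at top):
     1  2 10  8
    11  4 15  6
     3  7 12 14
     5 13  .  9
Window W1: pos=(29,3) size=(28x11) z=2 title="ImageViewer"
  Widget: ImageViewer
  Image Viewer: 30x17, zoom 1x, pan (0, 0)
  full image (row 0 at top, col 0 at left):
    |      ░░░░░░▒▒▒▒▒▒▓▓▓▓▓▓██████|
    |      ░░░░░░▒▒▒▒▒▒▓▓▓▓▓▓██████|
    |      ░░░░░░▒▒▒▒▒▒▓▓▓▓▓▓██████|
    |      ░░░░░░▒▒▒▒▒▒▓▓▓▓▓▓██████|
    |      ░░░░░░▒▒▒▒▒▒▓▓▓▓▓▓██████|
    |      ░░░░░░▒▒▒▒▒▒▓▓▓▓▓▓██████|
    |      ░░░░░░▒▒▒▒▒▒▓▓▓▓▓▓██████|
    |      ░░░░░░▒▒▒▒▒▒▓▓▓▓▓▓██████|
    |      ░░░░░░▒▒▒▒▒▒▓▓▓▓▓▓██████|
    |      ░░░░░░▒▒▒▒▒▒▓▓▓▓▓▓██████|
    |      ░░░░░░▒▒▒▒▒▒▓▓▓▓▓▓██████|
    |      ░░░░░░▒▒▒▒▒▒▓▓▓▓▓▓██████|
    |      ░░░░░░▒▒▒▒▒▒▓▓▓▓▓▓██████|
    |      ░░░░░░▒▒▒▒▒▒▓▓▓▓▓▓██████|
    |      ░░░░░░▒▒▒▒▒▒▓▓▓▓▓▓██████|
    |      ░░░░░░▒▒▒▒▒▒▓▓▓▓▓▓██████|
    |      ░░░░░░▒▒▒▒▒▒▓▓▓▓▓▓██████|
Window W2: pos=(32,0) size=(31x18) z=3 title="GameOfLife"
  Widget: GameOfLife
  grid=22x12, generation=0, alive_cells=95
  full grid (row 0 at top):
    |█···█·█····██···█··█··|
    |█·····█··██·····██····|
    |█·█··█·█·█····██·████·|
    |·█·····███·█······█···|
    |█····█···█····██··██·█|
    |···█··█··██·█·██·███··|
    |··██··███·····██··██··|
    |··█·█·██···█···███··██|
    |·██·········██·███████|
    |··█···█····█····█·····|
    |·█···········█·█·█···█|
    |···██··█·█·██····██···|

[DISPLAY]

        ┏━━━━━━━━━━━━━━━━━━━━┏━━━━━━━━━━━━━━━━━━━━━━━
        ┃ SlidingPuzzle      ┃ GameOfLife            
        ┠────────────────────┠───────────────────────
        ┃┌────┬────┬────┬─┏━━┃Gen: 0                 
        ┃│  1 │  2 │ 10 │ ┃ I┃█···█·█····██···█··█·· 
        ┃├────┼────┼────┼─┠──┃█·····█··██·····██···· 
        ┃│ 11 │  4 │ 15 │ ┃  ┃█·█··█·█·█····██·████· 
        ┃├────┼────┼────┼─┃  ┃·█·····███·█······█··· 
        ┃│  3 │  7 │ 12 │ ┃  ┃█····█···█····██··██·█ 
        ┃├────┼────┼────┼─┃  ┃···█··█··██·█·██·███·· 
        ┃│  5 │ 13 │    │ ┃  ┃··██··███·····██··██·· 
        ┃└────┴────┴────┴─┃  ┃··█·█·██···█···███··██ 
        ┃Moves: 0         ┃  ┃·██·········██·███████ 
        ┃                 ┗━━┃··█···█····█····█····· 
        ┃                    ┃·█···········█·█·█···█ 


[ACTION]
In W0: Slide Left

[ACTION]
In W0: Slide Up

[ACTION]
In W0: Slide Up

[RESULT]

        ┏━━━━━━━━━━━━━━━━━━━━┏━━━━━━━━━━━━━━━━━━━━━━━
        ┃ SlidingPuzzle      ┃ GameOfLife            
        ┠────────────────────┠───────────────────────
        ┃┌────┬────┬────┬─┏━━┃Gen: 0                 
        ┃│  1 │  2 │ 10 │ ┃ I┃█···█·█····██···█··█·· 
        ┃├────┼────┼────┼─┠──┃█·····█··██·····██···· 
        ┃│ 11 │  4 │ 15 │ ┃  ┃█·█··█·█·█····██·████· 
        ┃├────┼────┼────┼─┃  ┃·█·····███·█······█··· 
        ┃│  3 │  7 │ 12 │ ┃  ┃█····█···█····██··██·█ 
        ┃├────┼────┼────┼─┃  ┃···█··█··██·█·██·███·· 
        ┃│  5 │ 13 │  9 │ ┃  ┃··██··███·····██··██·· 
        ┃└────┴────┴────┴─┃  ┃··█·█·██···█···███··██ 
        ┃Moves: 1         ┃  ┃·██·········██·███████ 
        ┃                 ┗━━┃··█···█····█····█····· 
        ┃                    ┃·█···········█·█·█···█ 


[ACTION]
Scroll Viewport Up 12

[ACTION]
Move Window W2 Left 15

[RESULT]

        ┏━━━━━┏━━━━━━━━━━━━━━━━━━━━━━━━━━━━━┓        
        ┃ Slid┃ GameOfLife                  ┃        
        ┠─────┠─────────────────────────────┨        
        ┃┌────┃Gen: 0                       ┃━━━━━━━━
        ┃│  1 ┃█···█·█····██···█··█··       ┃        
        ┃├────┃█·····█··██·····██····       ┃────────
        ┃│ 11 ┃█·█··█·█·█····██·████·       ┃▓▓▓▓▓▓██
        ┃├────┃·█·····███·█······█···       ┃▓▓▓▓▓▓██
        ┃│  3 ┃█····█···█····██··██·█       ┃▓▓▓▓▓▓██
        ┃├────┃···█··█··██·█·██·███··       ┃▓▓▓▓▓▓██
        ┃│  5 ┃··██··███·····██··██··       ┃▓▓▓▓▓▓██
        ┃└────┃··█·█·██···█···███··██       ┃▓▓▓▓▓▓██
        ┃Moves┃·██·········██·███████       ┃▓▓▓▓▓▓██
        ┃     ┃··█···█····█····█·····       ┃━━━━━━━━
        ┃     ┃·█···········█·█·█···█       ┃        


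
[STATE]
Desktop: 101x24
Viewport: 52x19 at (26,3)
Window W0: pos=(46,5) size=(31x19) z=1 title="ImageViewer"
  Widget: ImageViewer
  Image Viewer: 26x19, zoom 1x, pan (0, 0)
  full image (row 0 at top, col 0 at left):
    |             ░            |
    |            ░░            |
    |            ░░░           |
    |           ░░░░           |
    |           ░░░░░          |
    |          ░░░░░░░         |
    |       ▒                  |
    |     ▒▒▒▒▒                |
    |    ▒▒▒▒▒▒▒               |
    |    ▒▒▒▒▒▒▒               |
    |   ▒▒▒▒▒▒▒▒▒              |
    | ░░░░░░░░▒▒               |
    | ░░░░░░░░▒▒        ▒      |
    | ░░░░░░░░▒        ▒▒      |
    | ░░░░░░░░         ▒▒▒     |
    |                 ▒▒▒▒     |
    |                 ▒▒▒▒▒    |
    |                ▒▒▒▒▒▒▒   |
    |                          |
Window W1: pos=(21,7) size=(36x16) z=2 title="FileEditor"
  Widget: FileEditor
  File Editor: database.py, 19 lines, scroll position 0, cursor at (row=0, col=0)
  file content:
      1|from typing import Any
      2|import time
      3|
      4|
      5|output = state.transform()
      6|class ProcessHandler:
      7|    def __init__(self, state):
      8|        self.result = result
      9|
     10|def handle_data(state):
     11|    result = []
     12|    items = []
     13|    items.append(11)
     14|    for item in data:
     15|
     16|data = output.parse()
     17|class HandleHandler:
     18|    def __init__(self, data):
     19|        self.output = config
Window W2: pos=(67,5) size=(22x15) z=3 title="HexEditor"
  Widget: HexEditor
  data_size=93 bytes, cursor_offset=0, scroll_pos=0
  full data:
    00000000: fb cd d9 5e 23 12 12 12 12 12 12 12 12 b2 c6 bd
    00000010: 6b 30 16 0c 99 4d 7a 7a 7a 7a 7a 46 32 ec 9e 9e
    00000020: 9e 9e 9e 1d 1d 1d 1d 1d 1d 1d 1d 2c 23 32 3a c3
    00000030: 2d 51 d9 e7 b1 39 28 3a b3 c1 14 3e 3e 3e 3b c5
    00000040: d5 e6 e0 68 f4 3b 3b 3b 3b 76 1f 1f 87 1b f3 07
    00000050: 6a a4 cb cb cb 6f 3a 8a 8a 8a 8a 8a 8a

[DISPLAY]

                                                    
                                                    
                    ┏━━━━━━━━━━━━━━━━━━━━┏━━━━━━━━━━
                    ┃ ImageViewer        ┃ HexEditor
━━━━━━━━━━━━━━━━━━━━━━━━━━━━━━┓──────────┠──────────
eEditor                       ┃   ░      ┃00000000  
──────────────────────────────┨  ░░      ┃00000010  
 typing import Any           ▲┃  ░░░     ┃00000020  
rt time                      █┃ ░░░░     ┃00000030  
                             ░┃ ░░░░░    ┃00000040  
                             ░┃░░░░░░░   ┃00000050  
ut = state.transform()       ░┃          ┃          
s ProcessHandler:            ░┃          ┃          
def __init__(self, state):   ░┃▒         ┃          
    self.result = result     ░┃▒         ┃          
                             ░┃▒▒        ┃          
handle_data(state):          ░┃▒         ┗━━━━━━━━━━
result = []                  ░┃▒        ▒         ┃ 
items = []                   ▼┃        ▒▒         ┃ 


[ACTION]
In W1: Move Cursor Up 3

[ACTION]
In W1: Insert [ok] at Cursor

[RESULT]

                                                    
                                                    
                    ┏━━━━━━━━━━━━━━━━━━━━┏━━━━━━━━━━
                    ┃ ImageViewer        ┃ HexEditor
━━━━━━━━━━━━━━━━━━━━━━━━━━━━━━┓──────────┠──────────
eEditor                       ┃   ░      ┃00000000  
──────────────────────────────┨  ░░      ┃00000010  
om typing import Any         ▲┃  ░░░     ┃00000020  
rt time                      █┃ ░░░░     ┃00000030  
                             ░┃ ░░░░░    ┃00000040  
                             ░┃░░░░░░░   ┃00000050  
ut = state.transform()       ░┃          ┃          
s ProcessHandler:            ░┃          ┃          
def __init__(self, state):   ░┃▒         ┃          
    self.result = result     ░┃▒         ┃          
                             ░┃▒▒        ┃          
handle_data(state):          ░┃▒         ┗━━━━━━━━━━
result = []                  ░┃▒        ▒         ┃ 
items = []                   ▼┃        ▒▒         ┃ 


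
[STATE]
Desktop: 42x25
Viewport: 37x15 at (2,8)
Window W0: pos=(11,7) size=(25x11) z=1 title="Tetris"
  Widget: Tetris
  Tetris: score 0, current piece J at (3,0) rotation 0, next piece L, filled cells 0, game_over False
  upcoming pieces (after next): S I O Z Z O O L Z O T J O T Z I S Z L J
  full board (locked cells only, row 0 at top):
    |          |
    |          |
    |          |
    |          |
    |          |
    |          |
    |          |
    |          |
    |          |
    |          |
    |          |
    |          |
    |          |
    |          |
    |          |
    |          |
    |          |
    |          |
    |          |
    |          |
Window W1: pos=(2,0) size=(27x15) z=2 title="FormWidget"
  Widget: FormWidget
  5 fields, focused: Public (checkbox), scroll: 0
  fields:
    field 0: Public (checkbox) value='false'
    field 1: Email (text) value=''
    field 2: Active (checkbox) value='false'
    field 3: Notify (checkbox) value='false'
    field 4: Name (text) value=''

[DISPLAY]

┃                         ┃      ┃   
┃                         ┃──────┨   
┃                         ┃      ┃   
┃                         ┃      ┃   
┃                         ┃      ┃   
┃                         ┃      ┃   
┗━━━━━━━━━━━━━━━━━━━━━━━━━┛      ┃   
         ┃          │            ┃   
         ┃          │Score:      ┃   
         ┗━━━━━━━━━━━━━━━━━━━━━━━┛   
                                     
                                     
                                     
                                     
                                     


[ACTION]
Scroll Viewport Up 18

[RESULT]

┏━━━━━━━━━━━━━━━━━━━━━━━━━┓          
┃ FormWidget              ┃          
┠─────────────────────────┨          
┃> Public:     [ ]        ┃          
┃  Email:      [         ]┃          
┃  Active:     [ ]        ┃          
┃  Notify:     [ ]        ┃          
┃  Name:       [         ]┃━━━━━━┓   
┃                         ┃      ┃   
┃                         ┃──────┨   
┃                         ┃      ┃   
┃                         ┃      ┃   
┃                         ┃      ┃   
┃                         ┃      ┃   
┗━━━━━━━━━━━━━━━━━━━━━━━━━┛      ┃   


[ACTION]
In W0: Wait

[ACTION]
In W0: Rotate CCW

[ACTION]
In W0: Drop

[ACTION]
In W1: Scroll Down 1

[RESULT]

┏━━━━━━━━━━━━━━━━━━━━━━━━━┓          
┃ FormWidget              ┃          
┠─────────────────────────┨          
┃  Email:      [         ]┃          
┃  Active:     [ ]        ┃          
┃  Notify:     [ ]        ┃          
┃  Name:       [         ]┃          
┃                         ┃━━━━━━┓   
┃                         ┃      ┃   
┃                         ┃──────┨   
┃                         ┃      ┃   
┃                         ┃      ┃   
┃                         ┃      ┃   
┃                         ┃      ┃   
┗━━━━━━━━━━━━━━━━━━━━━━━━━┛      ┃   


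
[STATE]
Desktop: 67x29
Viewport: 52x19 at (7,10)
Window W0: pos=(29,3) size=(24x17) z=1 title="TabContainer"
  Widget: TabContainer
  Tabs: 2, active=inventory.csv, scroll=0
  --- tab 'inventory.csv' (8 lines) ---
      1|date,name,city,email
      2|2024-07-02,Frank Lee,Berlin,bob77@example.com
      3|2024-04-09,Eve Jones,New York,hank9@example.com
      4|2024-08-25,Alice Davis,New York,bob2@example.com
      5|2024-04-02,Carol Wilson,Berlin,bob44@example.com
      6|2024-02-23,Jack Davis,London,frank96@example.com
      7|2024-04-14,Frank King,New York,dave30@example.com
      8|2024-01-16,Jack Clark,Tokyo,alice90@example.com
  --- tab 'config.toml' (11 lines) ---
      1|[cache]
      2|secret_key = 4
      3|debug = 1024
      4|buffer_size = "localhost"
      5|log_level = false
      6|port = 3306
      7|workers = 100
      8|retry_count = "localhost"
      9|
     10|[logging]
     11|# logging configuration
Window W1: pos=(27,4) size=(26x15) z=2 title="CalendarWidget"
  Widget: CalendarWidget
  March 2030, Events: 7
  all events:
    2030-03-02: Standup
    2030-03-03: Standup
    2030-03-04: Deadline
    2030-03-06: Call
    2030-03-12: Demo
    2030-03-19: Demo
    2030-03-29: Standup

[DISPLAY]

                    ┃ 4*  5  6*  7  8  9 10  ┃      
                    ┃11 12* 13 14 15 16 17   ┃      
                    ┃18 19* 20 21 22 23 24   ┃      
                    ┃25 26 27 28 29* 30 31   ┃      
                    ┃                        ┃      
                    ┃                        ┃      
                    ┃                        ┃      
                    ┃                        ┃      
                    ┗━━━━━━━━━━━━━━━━━━━━━━━━┛      
                      ┗━━━━━━━━━━━━━━━━━━━━━━┛      
                                                    
                                                    
                                                    
                                                    
                                                    
                                                    
                                                    
                                                    
                                                    


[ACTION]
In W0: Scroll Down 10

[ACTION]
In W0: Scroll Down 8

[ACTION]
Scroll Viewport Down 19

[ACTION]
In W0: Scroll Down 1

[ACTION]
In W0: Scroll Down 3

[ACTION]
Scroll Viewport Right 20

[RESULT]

            ┃ 4*  5  6*  7  8  9 10  ┃              
            ┃11 12* 13 14 15 16 17   ┃              
            ┃18 19* 20 21 22 23 24   ┃              
            ┃25 26 27 28 29* 30 31   ┃              
            ┃                        ┃              
            ┃                        ┃              
            ┃                        ┃              
            ┃                        ┃              
            ┗━━━━━━━━━━━━━━━━━━━━━━━━┛              
              ┗━━━━━━━━━━━━━━━━━━━━━━┛              
                                                    
                                                    
                                                    
                                                    
                                                    
                                                    
                                                    
                                                    
                                                    


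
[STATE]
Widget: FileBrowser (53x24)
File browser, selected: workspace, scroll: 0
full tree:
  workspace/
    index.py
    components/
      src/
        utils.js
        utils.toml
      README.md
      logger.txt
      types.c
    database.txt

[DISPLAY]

> [-] workspace/                                     
    index.py                                         
    [+] components/                                  
    database.txt                                     
                                                     
                                                     
                                                     
                                                     
                                                     
                                                     
                                                     
                                                     
                                                     
                                                     
                                                     
                                                     
                                                     
                                                     
                                                     
                                                     
                                                     
                                                     
                                                     
                                                     


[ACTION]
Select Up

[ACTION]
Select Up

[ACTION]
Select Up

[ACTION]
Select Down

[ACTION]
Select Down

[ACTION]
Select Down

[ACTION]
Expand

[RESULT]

  [-] workspace/                                     
    index.py                                         
    [+] components/                                  
  > database.txt                                     
                                                     
                                                     
                                                     
                                                     
                                                     
                                                     
                                                     
                                                     
                                                     
                                                     
                                                     
                                                     
                                                     
                                                     
                                                     
                                                     
                                                     
                                                     
                                                     
                                                     


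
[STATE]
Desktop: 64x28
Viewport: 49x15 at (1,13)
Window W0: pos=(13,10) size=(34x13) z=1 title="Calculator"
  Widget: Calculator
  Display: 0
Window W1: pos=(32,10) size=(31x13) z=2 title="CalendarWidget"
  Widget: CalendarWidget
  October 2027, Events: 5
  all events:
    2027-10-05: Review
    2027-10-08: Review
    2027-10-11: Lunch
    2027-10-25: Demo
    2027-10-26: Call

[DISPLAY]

            ┃                  ┃         October 
            ┃┌───┬───┬───┬───┐ ┃Mo Tu We Th Fr Sa
            ┃│ 7 │ 8 │ 9 │ ÷ │ ┃             1  2
            ┃├───┼───┼───┼───┤ ┃ 4  5*  6  7  8* 
            ┃│ 4 │ 5 │ 6 │ × │ ┃11* 12 13 14 15 1
            ┃├───┼───┼───┼───┤ ┃18 19 20 21 22 23
            ┃│ 1 │ 2 │ 3 │ - │ ┃25* 26* 27 28 29 
            ┃├───┼───┼───┼───┤ ┃                 
            ┃│ 0 │ . │ = │ + │ ┃                 
            ┗━━━━━━━━━━━━━━━━━━┗━━━━━━━━━━━━━━━━━
                                                 
                                                 
                                                 
                                                 
                                                 


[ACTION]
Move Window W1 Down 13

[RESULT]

            ┃                               0┃   
            ┃┌───┬───┬───┬───┐               ┃   
            ┃│ 7 │ 8 │ 9 │ ÷ │ ┏━━━━━━━━━━━━━━━━━
            ┃├───┼───┼───┼───┤ ┃ CalendarWidget  
            ┃│ 4 │ 5 │ 6 │ × │ ┠─────────────────
            ┃├───┼───┼───┼───┤ ┃         October 
            ┃│ 1 │ 2 │ 3 │ - │ ┃Mo Tu We Th Fr Sa
            ┃├───┼───┼───┼───┤ ┃             1  2
            ┃│ 0 │ . │ = │ + │ ┃ 4  5*  6  7  8* 
            ┗━━━━━━━━━━━━━━━━━━┃11* 12 13 14 15 1
                               ┃18 19 20 21 22 23
                               ┃25* 26* 27 28 29 
                               ┃                 
                               ┃                 
                               ┗━━━━━━━━━━━━━━━━━


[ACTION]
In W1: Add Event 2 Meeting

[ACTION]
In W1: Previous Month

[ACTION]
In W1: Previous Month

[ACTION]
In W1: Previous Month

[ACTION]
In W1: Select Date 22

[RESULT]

            ┃                               0┃   
            ┃┌───┬───┬───┬───┐               ┃   
            ┃│ 7 │ 8 │ 9 │ ÷ │ ┏━━━━━━━━━━━━━━━━━
            ┃├───┼───┼───┼───┤ ┃ CalendarWidget  
            ┃│ 4 │ 5 │ 6 │ × │ ┠─────────────────
            ┃├───┼───┼───┼───┤ ┃          July 20
            ┃│ 1 │ 2 │ 3 │ - │ ┃Mo Tu We Th Fr Sa
            ┃├───┼───┼───┼───┤ ┃          1  2  3
            ┃│ 0 │ . │ = │ + │ ┃ 5  6  7  8  9 10
            ┗━━━━━━━━━━━━━━━━━━┃12 13 14 15 16 17
                               ┃19 20 21 [22] 23 
                               ┃26 27 28 29 30 31
                               ┃                 
                               ┃                 
                               ┗━━━━━━━━━━━━━━━━━


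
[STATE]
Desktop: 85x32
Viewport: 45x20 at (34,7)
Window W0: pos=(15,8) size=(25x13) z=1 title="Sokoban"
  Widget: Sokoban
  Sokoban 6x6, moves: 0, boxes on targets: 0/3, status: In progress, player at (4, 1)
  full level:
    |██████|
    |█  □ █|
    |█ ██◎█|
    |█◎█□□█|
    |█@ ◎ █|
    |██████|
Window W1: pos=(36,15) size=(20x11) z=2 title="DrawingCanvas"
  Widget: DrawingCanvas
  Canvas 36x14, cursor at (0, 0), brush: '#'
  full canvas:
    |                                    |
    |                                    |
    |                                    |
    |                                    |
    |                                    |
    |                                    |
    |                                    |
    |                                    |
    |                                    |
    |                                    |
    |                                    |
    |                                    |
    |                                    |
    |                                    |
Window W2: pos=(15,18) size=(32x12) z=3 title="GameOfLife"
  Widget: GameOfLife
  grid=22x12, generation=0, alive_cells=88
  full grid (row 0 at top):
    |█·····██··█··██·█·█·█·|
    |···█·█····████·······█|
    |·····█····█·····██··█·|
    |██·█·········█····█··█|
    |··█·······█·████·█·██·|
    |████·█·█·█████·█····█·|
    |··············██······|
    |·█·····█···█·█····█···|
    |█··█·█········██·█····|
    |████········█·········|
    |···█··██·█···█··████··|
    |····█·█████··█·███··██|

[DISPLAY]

                                             
━━━━━┓                                       
     ┃                                       
─────┨                                       
     ┃                                       
     ┃                                       
     ┃                                       
     ┃                                       
  ┏━━━━━━━━━━━━━━━━━━┓                       
  ┃ DrawingCanvas    ┃                       
  ┠──────────────────┨                       
━━━━━━━━━━━━┓        ┃                       
            ┃        ┃                       
────────────┨        ┃                       
            ┃        ┃                       
··█·        ┃        ┃                       
█··█        ┃        ┃                       
·██·        ┃        ┃                       
··█·        ┃━━━━━━━━┛                       
····        ┃                                


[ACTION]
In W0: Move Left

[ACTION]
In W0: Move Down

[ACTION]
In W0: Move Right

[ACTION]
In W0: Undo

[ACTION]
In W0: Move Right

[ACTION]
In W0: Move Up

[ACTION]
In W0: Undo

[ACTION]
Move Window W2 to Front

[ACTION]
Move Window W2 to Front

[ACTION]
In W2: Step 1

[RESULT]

                                             
━━━━━┓                                       
     ┃                                       
─────┨                                       
     ┃                                       
     ┃                                       
     ┃                                       
     ┃                                       
  ┏━━━━━━━━━━━━━━━━━━┓                       
  ┃ DrawingCanvas    ┃                       
  ┠──────────────────┨                       
━━━━━━━━━━━━┓        ┃                       
            ┃        ┃                       
────────────┨        ┃                       
            ┃        ┃                       
··██        ┃        ┃                       
█··█        ┃        ┃                       
████        ┃        ┃                       
·██·        ┃━━━━━━━━┛                       
····        ┃                                


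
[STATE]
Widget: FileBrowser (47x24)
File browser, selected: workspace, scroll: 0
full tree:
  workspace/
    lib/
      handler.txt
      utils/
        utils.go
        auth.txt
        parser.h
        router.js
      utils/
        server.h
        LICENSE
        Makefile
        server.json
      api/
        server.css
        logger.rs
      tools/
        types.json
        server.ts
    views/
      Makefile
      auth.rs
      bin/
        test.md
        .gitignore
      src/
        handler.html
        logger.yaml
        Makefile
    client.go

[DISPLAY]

> [-] workspace/                               
    [+] lib/                                   
    [+] views/                                 
    client.go                                  
                                               
                                               
                                               
                                               
                                               
                                               
                                               
                                               
                                               
                                               
                                               
                                               
                                               
                                               
                                               
                                               
                                               
                                               
                                               
                                               


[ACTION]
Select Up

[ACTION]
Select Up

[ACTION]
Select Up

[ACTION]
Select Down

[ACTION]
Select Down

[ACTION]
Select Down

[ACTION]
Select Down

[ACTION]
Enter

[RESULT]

  [-] workspace/                               
    [+] lib/                                   
    [+] views/                                 
  > client.go                                  
                                               
                                               
                                               
                                               
                                               
                                               
                                               
                                               
                                               
                                               
                                               
                                               
                                               
                                               
                                               
                                               
                                               
                                               
                                               
                                               


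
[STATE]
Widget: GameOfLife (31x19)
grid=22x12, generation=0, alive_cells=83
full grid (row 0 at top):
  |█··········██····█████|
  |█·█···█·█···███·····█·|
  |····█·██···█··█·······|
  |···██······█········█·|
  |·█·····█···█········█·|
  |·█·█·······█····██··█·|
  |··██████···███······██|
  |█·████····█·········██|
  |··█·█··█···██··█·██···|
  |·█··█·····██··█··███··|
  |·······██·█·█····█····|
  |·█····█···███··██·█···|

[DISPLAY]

Gen: 0                         
█··········██····█████         
█·█···█·█···███·····█·         
····█·██···█··█·······         
···██······█········█·         
·█·····█···█········█·         
·█·█·······█····██··█·         
··██████···███······██         
█·████····█·········██         
··█·█··█···██··█·██···         
·█··█·····██··█··███··         
·······██·█·█····█····         
·█····█···███··██·█···         
                               
                               
                               
                               
                               
                               


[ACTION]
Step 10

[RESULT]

Gen: 10                        
······················         
·······██··········█··         
······█···········███·         
······███·███····██·██         
···········██···██···█         
····█··█······█····██·         
···██··████···██·█·█··         
····█····██····██·█···         
·····███·██···········         
········█·············         
········███·····█···█·         
················████··         
                               
                               
                               
                               
                               
                               


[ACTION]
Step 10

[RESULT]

Gen: 20                        
······················         
······················         
·············██····██·         
··██·███·····██···██··         
··█·····███···█····█·█         
····█·██··█████·····██         
·██··█·····█·██·······         
·██····██···█··█······         
···█···██···████······         
·········███·██·······         
···········█··········         
·········███··········         
                               
                               
                               
                               
                               
                               


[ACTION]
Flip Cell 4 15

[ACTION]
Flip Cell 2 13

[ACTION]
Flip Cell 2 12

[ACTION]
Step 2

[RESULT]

Gen: 22                        
······················         
···················█··         
······█·█·········██··         
··██·██···█······█····         
····█·····█·······██·█         
·····██···█········███         
█····█················         
·█·██·█·█·██··███·····         
··█···█·······███·····         
········████··········         
······················         
······················         
                               
                               
                               
                               
                               
                               


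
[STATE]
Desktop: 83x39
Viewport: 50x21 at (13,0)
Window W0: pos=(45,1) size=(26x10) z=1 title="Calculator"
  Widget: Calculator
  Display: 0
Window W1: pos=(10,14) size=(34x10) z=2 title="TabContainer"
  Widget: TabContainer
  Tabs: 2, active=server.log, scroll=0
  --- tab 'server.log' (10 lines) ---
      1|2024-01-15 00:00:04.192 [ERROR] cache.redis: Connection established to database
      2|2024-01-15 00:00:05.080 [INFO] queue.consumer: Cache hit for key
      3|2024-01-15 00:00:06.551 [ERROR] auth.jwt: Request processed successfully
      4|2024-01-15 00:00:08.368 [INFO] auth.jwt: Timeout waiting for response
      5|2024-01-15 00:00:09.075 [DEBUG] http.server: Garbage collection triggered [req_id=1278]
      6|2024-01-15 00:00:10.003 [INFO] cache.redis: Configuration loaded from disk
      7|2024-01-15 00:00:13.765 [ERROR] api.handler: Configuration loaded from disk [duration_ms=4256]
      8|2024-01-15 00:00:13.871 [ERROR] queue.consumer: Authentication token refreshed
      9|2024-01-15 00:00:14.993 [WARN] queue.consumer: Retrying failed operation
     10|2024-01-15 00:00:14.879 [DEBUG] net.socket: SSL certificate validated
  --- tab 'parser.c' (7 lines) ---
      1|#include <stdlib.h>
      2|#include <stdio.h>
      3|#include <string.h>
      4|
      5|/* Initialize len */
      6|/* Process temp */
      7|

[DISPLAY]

                                                  
                                ┏━━━━━━━━━━━━━━━━━
                                ┃ Calculator      
                                ┠─────────────────
                                ┃                 
                                ┃┌───┬───┬───┬───┐
                                ┃│ 7 │ 8 │ 9 │ ÷ │
                                ┃├───┼───┼───┼───┤
                                ┃│ 4 │ 5 │ 6 │ × │
                                ┃└───┴───┴───┴───┘
                                ┗━━━━━━━━━━━━━━━━━
                                                  
                                                  
                                                  
━━━━━━━━━━━━━━━━━━━━━━━━━━━━━━┓                   
abContainer                   ┃                   
──────────────────────────────┨                   
erver.log]│ parser.c          ┃                   
──────────────────────────────┃                   
24-01-15 00:00:04.192 [ERROR] ┃                   
24-01-15 00:00:05.080 [INFO] q┃                   


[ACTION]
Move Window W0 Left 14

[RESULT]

                                                  
                  ┏━━━━━━━━━━━━━━━━━━━━━━━━┓      
                  ┃ Calculator             ┃      
                  ┠────────────────────────┨      
                  ┃                       0┃      
                  ┃┌───┬───┬───┬───┐       ┃      
                  ┃│ 7 │ 8 │ 9 │ ÷ │       ┃      
                  ┃├───┼───┼───┼───┤       ┃      
                  ┃│ 4 │ 5 │ 6 │ × │       ┃      
                  ┃└───┴───┴───┴───┘       ┃      
                  ┗━━━━━━━━━━━━━━━━━━━━━━━━┛      
                                                  
                                                  
                                                  
━━━━━━━━━━━━━━━━━━━━━━━━━━━━━━┓                   
abContainer                   ┃                   
──────────────────────────────┨                   
erver.log]│ parser.c          ┃                   
──────────────────────────────┃                   
24-01-15 00:00:04.192 [ERROR] ┃                   
24-01-15 00:00:05.080 [INFO] q┃                   


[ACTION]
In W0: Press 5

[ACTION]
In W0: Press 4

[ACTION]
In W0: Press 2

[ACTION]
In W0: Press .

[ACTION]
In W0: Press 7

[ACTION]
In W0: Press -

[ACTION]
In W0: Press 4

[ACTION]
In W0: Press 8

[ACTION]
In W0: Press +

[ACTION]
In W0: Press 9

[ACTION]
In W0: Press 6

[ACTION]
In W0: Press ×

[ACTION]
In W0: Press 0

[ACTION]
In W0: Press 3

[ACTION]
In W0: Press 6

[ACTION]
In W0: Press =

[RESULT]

                                                  
                  ┏━━━━━━━━━━━━━━━━━━━━━━━━┓      
                  ┃ Calculator             ┃      
                  ┠────────────────────────┨      
                  ┃                 21265.2┃      
                  ┃┌───┬───┬───┬───┐       ┃      
                  ┃│ 7 │ 8 │ 9 │ ÷ │       ┃      
                  ┃├───┼───┼───┼───┤       ┃      
                  ┃│ 4 │ 5 │ 6 │ × │       ┃      
                  ┃└───┴───┴───┴───┘       ┃      
                  ┗━━━━━━━━━━━━━━━━━━━━━━━━┛      
                                                  
                                                  
                                                  
━━━━━━━━━━━━━━━━━━━━━━━━━━━━━━┓                   
abContainer                   ┃                   
──────────────────────────────┨                   
erver.log]│ parser.c          ┃                   
──────────────────────────────┃                   
24-01-15 00:00:04.192 [ERROR] ┃                   
24-01-15 00:00:05.080 [INFO] q┃                   
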